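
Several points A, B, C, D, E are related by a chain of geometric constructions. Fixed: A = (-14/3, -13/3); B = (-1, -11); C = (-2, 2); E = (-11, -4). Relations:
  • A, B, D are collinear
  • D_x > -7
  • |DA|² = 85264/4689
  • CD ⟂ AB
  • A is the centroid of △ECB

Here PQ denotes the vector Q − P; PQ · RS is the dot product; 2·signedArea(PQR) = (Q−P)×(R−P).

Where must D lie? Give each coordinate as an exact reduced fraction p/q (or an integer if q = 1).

D = (-3502/521, -311/521)

1. D_x = -3502/521  [A, B, D are collinear ∩ CD ⟂ AB]
2. D_y = -311/521  [A, B, D are collinear ∩ CD ⟂ AB]
   → D = (-3502/521, -311/521)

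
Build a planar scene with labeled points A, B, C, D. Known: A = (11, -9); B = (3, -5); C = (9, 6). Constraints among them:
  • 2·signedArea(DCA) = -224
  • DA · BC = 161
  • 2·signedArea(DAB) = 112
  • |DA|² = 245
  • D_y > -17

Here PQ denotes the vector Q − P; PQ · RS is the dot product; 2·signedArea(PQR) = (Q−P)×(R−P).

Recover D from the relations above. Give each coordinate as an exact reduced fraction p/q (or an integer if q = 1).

1. D_x = -3  [2·signedArea(DCA) = -224 ∩ 2·signedArea(DAB) = 112]
2. D_y = -16  [2·signedArea(DCA) = -224 ∩ 2·signedArea(DAB) = 112]
   → D = (-3, -16)

D = (-3, -16)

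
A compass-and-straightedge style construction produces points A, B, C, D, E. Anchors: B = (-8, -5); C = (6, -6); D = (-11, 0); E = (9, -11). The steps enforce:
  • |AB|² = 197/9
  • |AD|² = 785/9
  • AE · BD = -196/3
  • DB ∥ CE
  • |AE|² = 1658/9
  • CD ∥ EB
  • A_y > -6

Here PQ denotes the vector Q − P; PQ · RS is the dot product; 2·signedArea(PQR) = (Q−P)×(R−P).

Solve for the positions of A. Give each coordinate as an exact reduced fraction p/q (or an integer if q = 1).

A = (-10/3, -16/3)

1. A_x = -10/3  [line 3·x + -5·y + -50/3 = 0 ∩ |AB|² = 197/9]
2. A_y = -16/3  [line 3·x + -5·y + -50/3 = 0 ∩ |AB|² = 197/9]
   → A = (-10/3, -16/3)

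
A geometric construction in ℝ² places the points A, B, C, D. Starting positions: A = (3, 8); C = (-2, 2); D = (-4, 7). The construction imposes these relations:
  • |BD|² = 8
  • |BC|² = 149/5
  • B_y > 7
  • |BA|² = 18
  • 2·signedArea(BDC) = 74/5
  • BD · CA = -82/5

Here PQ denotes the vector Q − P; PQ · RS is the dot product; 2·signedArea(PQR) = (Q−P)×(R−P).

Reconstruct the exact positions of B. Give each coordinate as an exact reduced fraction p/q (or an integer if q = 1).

1. B_x = -6/5  [2·signedArea(BDC) = 74/5 ∩ BD · CA = -82/5]
2. B_y = 37/5  [2·signedArea(BDC) = 74/5 ∩ BD · CA = -82/5]
   → B = (-6/5, 37/5)

B = (-6/5, 37/5)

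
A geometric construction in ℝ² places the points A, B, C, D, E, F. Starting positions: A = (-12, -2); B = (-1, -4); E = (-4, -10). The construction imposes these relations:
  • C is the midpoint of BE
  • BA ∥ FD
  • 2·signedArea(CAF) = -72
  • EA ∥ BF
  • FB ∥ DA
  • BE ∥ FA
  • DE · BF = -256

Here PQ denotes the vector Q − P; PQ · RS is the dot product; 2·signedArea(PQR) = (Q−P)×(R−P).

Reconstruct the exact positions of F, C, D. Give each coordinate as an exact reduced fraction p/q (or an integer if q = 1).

1. F_x = -9  [BE ∥ FA ∩ EA ∥ BF]
2. F_y = 4  [BE ∥ FA ∩ EA ∥ BF]
   → F = (-9, 4)
3. C_x = -5/2  [C is the midpoint of BE]
4. C_y = -7  [C is the midpoint of BE]
   → C = (-5/2, -7)
5. D_x = -20  [FB ∥ DA ∩ BA ∥ FD]
6. D_y = 6  [FB ∥ DA ∩ BA ∥ FD]
   → D = (-20, 6)

C = (-5/2, -7)
D = (-20, 6)
F = (-9, 4)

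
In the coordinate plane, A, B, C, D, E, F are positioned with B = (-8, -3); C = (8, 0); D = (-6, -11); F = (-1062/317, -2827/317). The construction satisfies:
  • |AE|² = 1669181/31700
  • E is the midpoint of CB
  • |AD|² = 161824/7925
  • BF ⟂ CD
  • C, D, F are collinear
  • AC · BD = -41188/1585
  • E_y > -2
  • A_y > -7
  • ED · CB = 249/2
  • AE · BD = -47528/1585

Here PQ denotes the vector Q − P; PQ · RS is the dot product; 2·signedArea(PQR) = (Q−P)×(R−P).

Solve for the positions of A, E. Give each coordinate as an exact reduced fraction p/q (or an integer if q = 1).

A = (-8258/1585, -10383/1585)
E = (0, -3/2)

1. A_x = -8258/1585  [line -2·x + 8·y + 66548/1585 = 0 ∩ |AD|² = 161824/7925]
2. A_y = -10383/1585  [line -2·x + 8·y + 66548/1585 = 0 ∩ |AD|² = 161824/7925]
   → A = (-8258/1585, -10383/1585)
3. E_x = 0  [E is the midpoint of CB]
4. E_y = -3/2  [E is the midpoint of CB]
   → E = (0, -3/2)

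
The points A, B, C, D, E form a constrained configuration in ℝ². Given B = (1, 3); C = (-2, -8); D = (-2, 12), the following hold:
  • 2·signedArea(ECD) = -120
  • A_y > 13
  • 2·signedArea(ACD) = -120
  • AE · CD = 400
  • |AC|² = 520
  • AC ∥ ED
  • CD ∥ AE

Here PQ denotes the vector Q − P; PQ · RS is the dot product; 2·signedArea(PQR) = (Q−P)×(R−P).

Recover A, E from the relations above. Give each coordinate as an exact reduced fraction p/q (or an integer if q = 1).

1. A_x = 4  [2·signedArea(ACD) = -120]
2. A_y = 14  [|AC|² = 520]
   → A = (4, 14)
3. E_x = 4  [AC ∥ ED ∩ CD ∥ AE]
4. E_y = 34  [AC ∥ ED ∩ CD ∥ AE]
   → E = (4, 34)

A = (4, 14)
E = (4, 34)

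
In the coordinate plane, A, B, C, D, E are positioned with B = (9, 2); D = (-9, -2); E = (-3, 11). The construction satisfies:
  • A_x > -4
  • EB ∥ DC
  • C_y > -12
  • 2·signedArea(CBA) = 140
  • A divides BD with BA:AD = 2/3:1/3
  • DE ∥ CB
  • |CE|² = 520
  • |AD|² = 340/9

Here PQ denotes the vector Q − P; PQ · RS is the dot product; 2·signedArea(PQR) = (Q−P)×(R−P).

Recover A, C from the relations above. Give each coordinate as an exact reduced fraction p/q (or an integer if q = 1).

1. A_x = -3  [A divides BD with BA:AD = 2/3:1/3]
2. A_y = -2/3  [A divides BD with BA:AD = 2/3:1/3]
   → A = (-3, -2/3)
3. C_x = 3  [DE ∥ CB ∩ EB ∥ DC]
4. C_y = -11  [DE ∥ CB ∩ EB ∥ DC]
   → C = (3, -11)

A = (-3, -2/3)
C = (3, -11)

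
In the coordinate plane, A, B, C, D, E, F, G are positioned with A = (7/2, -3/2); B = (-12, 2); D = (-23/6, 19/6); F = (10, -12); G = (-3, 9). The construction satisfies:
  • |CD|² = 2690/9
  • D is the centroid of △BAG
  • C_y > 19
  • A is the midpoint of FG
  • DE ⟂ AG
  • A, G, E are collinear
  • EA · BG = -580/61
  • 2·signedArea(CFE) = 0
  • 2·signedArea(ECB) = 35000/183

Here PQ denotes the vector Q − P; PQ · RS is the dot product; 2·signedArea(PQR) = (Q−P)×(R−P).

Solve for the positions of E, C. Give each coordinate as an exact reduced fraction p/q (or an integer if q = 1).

1. E_x = -227/366  [A, G, E are collinear ∩ DE ⟂ AG]
2. E_y = 629/122  [A, G, E are collinear ∩ DE ⟂ AG]
   → E = (-227/366, 629/122)
3. C_x = -19/2  [2·signedArea(CFE) = 0 ∩ 2·signedArea(ECB) = 35000/183]
4. C_y = 39/2  [2·signedArea(CFE) = 0 ∩ 2·signedArea(ECB) = 35000/183]
   → C = (-19/2, 39/2)

C = (-19/2, 39/2)
E = (-227/366, 629/122)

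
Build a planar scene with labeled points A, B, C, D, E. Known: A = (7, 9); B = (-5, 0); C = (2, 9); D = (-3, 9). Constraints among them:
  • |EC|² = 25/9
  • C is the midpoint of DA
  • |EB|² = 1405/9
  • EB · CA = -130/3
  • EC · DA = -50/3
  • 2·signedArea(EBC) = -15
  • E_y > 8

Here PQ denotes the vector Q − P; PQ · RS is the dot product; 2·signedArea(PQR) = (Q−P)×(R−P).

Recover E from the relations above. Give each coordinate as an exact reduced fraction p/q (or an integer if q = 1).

1. E_x = 11/3  [EC · DA = -50/3 ∩ 2·signedArea(EBC) = -15]
2. E_y = 9  [EC · DA = -50/3 ∩ 2·signedArea(EBC) = -15]
   → E = (11/3, 9)

E = (11/3, 9)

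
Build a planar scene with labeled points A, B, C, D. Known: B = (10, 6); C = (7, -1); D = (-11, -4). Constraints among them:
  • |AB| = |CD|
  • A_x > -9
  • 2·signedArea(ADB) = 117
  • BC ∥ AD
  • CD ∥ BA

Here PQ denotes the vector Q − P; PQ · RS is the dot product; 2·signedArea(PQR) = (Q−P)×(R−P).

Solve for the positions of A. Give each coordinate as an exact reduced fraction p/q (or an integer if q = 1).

A = (-8, 3)

1. A_x = -8  [BC ∥ AD ∩ CD ∥ BA]
2. A_y = 3  [BC ∥ AD ∩ CD ∥ BA]
   → A = (-8, 3)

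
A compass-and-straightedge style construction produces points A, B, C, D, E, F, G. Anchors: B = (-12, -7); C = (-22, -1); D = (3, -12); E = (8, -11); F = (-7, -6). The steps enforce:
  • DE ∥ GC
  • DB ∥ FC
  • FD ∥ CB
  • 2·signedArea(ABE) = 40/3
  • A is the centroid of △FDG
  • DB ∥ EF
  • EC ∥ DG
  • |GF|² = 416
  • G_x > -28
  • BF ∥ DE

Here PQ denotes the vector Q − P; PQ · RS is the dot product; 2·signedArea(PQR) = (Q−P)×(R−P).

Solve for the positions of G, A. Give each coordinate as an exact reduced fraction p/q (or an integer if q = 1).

1. G_x = -27  [DE ∥ GC ∩ EC ∥ DG]
2. G_y = -2  [DE ∥ GC ∩ EC ∥ DG]
   → G = (-27, -2)
3. A_x = -31/3  [A is the centroid of △FDG]
4. A_y = -20/3  [A is the centroid of △FDG]
   → A = (-31/3, -20/3)

A = (-31/3, -20/3)
G = (-27, -2)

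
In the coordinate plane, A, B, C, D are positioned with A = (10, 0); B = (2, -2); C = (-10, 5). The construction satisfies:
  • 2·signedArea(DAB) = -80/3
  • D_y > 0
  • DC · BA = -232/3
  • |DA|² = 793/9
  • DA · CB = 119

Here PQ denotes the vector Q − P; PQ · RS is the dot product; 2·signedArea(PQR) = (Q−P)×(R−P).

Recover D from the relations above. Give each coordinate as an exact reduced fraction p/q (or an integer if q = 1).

D = (2/3, 1)

1. D_x = 2/3  [2·signedArea(DAB) = -80/3 ∩ DA · CB = 119]
2. D_y = 1  [2·signedArea(DAB) = -80/3 ∩ DA · CB = 119]
   → D = (2/3, 1)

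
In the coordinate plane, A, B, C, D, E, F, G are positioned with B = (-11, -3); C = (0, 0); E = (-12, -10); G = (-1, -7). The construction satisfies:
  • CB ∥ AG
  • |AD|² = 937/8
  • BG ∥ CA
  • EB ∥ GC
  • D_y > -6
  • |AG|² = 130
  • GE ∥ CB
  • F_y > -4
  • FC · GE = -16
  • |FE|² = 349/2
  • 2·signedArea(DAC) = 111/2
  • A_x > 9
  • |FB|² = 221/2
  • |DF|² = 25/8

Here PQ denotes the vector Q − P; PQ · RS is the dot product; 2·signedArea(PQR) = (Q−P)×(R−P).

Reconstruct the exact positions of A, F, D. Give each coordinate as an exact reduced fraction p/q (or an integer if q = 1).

1. A_x = 10  [CB ∥ AG ∩ BG ∥ CA]
2. A_y = -4  [CB ∥ AG ∩ BG ∥ CA]
   → A = (10, -4)
3. F_x = -1/2  [line 11·x + 3·y + 16 = 0 ∩ |FE|² = 349/2]
4. F_y = -7/2  [line 11·x + 3·y + 16 = 0 ∩ |FE|² = 349/2]
   → F = (-1/2, -7/2)
5. D_x = -3/4  [line -4·x + -10·y + -111/2 = 0 ∩ |AD|² = 937/8]
6. D_y = -21/4  [line -4·x + -10·y + -111/2 = 0 ∩ |AD|² = 937/8]
   → D = (-3/4, -21/4)

A = (10, -4)
D = (-3/4, -21/4)
F = (-1/2, -7/2)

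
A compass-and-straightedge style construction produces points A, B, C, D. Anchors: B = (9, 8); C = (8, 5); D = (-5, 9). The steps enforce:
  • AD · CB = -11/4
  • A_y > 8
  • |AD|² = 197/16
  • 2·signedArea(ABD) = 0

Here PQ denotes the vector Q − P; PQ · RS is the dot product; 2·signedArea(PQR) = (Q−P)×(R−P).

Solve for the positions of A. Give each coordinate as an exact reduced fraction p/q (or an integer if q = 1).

1. A_x = -3/2  [2·signedArea(ABD) = 0 ∩ AD · CB = -11/4]
2. A_y = 35/4  [2·signedArea(ABD) = 0 ∩ AD · CB = -11/4]
   → A = (-3/2, 35/4)

A = (-3/2, 35/4)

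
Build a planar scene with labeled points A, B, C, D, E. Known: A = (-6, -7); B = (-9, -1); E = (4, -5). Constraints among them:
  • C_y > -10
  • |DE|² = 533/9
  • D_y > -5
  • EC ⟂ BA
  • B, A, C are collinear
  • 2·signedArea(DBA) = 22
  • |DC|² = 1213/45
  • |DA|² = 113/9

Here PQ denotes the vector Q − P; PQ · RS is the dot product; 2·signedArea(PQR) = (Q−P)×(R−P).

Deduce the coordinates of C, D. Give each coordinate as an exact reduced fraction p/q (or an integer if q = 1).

1. C_x = -24/5  [B, A, C are collinear ∩ EC ⟂ BA]
2. C_y = -47/5  [B, A, C are collinear ∩ EC ⟂ BA]
   → C = (-24/5, -47/5)
3. D_x = -11/3  [line 6·x + 3·y + 35 = 0 ∩ |DA|² = 113/9]
4. D_y = -13/3  [line 6·x + 3·y + 35 = 0 ∩ |DA|² = 113/9]
   → D = (-11/3, -13/3)

C = (-24/5, -47/5)
D = (-11/3, -13/3)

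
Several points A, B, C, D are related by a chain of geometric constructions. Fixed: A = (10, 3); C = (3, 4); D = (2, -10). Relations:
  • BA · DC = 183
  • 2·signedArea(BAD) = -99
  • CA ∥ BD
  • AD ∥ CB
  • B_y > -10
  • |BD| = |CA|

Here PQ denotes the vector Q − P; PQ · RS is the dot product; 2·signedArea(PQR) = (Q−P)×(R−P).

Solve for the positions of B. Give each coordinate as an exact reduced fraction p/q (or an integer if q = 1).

B = (-5, -9)

1. B_x = -5  [CA ∥ BD ∩ AD ∥ CB]
2. B_y = -9  [CA ∥ BD ∩ AD ∥ CB]
   → B = (-5, -9)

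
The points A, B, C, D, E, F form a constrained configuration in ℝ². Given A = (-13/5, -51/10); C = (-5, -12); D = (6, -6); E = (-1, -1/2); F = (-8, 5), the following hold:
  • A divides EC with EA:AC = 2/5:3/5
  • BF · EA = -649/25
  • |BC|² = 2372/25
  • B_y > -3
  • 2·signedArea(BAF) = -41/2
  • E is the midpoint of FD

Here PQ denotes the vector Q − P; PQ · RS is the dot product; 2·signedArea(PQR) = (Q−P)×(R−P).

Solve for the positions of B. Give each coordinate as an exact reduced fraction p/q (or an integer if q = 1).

1. B_x = -9/5  [BF · EA = -649/25 ∩ 2·signedArea(BAF) = -41/2]
2. B_y = -14/5  [BF · EA = -649/25 ∩ 2·signedArea(BAF) = -41/2]
   → B = (-9/5, -14/5)

B = (-9/5, -14/5)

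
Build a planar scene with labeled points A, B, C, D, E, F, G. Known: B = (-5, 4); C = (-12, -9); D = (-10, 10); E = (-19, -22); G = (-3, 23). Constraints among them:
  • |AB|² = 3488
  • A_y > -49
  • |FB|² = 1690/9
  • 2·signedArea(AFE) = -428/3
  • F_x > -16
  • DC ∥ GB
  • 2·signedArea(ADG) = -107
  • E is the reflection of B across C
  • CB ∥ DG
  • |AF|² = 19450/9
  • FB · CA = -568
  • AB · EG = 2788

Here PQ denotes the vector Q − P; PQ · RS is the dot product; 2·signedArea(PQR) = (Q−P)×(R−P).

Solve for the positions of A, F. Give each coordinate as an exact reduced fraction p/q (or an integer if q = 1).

A = (-33, -48)
F = (-46/3, -5)

1. A_x = -33  [2·signedArea(ADG) = -107 ∩ AB · EG = 2788]
2. A_y = -48  [2·signedArea(ADG) = -107 ∩ AB · EG = 2788]
   → A = (-33, -48)
3. F_x = -46/3  [2·signedArea(AFE) = -428/3 ∩ FB · CA = -568]
4. F_y = -5  [2·signedArea(AFE) = -428/3 ∩ FB · CA = -568]
   → F = (-46/3, -5)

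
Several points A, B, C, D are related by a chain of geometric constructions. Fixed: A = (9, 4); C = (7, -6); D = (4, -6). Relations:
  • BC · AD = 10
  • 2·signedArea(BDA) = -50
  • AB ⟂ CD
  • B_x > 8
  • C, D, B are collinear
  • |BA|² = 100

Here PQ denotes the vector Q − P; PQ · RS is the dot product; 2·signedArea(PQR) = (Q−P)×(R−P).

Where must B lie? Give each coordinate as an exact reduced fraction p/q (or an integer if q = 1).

B = (9, -6)

1. B_x = 9  [C, D, B are collinear ∩ AB ⟂ CD]
2. B_y = -6  [C, D, B are collinear ∩ AB ⟂ CD]
   → B = (9, -6)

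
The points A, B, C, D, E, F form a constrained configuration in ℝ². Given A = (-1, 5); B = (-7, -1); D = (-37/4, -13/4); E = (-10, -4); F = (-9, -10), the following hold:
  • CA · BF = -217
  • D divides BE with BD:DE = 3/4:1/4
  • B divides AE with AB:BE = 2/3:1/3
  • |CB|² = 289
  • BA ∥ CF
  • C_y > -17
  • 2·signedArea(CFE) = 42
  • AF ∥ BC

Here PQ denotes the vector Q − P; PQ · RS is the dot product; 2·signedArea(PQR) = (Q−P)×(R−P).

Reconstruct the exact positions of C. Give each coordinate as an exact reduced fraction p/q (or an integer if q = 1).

1. C_x = -15  [BA ∥ CF ∩ AF ∥ BC]
2. C_y = -16  [BA ∥ CF ∩ AF ∥ BC]
   → C = (-15, -16)

C = (-15, -16)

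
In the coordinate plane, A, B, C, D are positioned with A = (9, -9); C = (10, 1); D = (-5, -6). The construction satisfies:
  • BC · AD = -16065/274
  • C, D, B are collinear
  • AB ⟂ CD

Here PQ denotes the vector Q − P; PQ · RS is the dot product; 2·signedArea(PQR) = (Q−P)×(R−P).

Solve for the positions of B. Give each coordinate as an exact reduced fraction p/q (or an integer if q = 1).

B = (1465/274, -321/274)

1. B_x = 1465/274  [C, D, B are collinear ∩ AB ⟂ CD]
2. B_y = -321/274  [C, D, B are collinear ∩ AB ⟂ CD]
   → B = (1465/274, -321/274)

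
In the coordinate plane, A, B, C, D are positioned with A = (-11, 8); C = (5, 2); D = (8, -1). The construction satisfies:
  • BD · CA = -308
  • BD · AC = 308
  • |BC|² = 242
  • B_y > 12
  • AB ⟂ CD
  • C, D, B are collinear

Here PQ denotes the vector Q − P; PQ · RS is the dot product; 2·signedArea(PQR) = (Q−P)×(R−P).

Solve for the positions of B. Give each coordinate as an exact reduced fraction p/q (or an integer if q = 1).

1. B_x = -6  [C, D, B are collinear ∩ AB ⟂ CD]
2. B_y = 13  [C, D, B are collinear ∩ AB ⟂ CD]
   → B = (-6, 13)

B = (-6, 13)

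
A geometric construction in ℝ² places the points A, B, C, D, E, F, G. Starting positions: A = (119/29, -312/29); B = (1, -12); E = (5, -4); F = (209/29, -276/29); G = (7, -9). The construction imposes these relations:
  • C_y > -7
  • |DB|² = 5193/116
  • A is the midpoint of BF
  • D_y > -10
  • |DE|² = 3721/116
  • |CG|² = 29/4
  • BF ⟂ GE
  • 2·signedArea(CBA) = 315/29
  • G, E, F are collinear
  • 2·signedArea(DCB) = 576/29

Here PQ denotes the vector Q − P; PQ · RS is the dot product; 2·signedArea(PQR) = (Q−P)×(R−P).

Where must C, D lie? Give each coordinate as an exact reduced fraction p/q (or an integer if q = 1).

1. C_x = 6  [line -36/29·x + 90/29·y + 801/29 = 0 ∩ |CG|² = 29/4]
2. C_y = -13/2  [line -36/29·x + 90/29·y + 801/29 = 0 ∩ |CG|² = 29/4]
   → C = (6, -13/2)
3. D_x = 206/29  [line 11/2·x + -5·y + -4951/58 = 0 ∩ |DB|² = 5193/116]
4. D_y = -537/58  [line 11/2·x + -5·y + -4951/58 = 0 ∩ |DB|² = 5193/116]
   → D = (206/29, -537/58)

C = (6, -13/2)
D = (206/29, -537/58)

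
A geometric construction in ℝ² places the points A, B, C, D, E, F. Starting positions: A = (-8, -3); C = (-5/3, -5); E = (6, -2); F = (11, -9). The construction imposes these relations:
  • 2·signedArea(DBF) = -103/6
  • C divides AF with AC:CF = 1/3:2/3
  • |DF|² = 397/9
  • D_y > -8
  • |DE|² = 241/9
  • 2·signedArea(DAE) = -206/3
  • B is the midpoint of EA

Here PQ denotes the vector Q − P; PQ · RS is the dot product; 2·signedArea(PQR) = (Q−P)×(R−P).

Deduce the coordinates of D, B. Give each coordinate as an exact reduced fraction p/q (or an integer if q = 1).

B = (-1, -5/2)
D = (14/3, -7)

1. B_x = -1  [B is the midpoint of EA]
2. B_y = -5/2  [B is the midpoint of EA]
   → B = (-1, -5/2)
3. D_x = 14/3  [2·signedArea(DBF) = -103/6 ∩ 2·signedArea(DAE) = -206/3]
4. D_y = -7  [2·signedArea(DBF) = -103/6 ∩ 2·signedArea(DAE) = -206/3]
   → D = (14/3, -7)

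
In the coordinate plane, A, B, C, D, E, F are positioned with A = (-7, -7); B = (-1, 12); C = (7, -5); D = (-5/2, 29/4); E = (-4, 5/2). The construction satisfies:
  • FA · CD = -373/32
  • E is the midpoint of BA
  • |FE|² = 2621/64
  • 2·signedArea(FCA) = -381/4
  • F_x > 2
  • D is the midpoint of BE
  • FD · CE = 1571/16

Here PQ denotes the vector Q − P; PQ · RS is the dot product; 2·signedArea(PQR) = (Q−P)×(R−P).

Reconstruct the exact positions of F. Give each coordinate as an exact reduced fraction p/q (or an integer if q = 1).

1. F_x = 9/4  [FD · CE = 1571/16 ∩ 2·signedArea(FCA) = -381/4]
2. F_y = 9/8  [FD · CE = 1571/16 ∩ 2·signedArea(FCA) = -381/4]
   → F = (9/4, 9/8)

F = (9/4, 9/8)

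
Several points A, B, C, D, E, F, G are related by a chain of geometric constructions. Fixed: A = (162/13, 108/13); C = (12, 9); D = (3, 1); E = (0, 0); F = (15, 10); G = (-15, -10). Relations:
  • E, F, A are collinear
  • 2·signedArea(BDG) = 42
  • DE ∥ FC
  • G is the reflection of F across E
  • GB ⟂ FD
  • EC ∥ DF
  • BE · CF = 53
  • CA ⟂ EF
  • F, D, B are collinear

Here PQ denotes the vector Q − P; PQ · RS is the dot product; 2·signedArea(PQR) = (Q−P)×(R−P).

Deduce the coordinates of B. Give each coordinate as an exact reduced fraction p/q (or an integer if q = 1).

B = (-69/5, -58/5)

1. B_x = -69/5  [F, D, B are collinear ∩ GB ⟂ FD]
2. B_y = -58/5  [F, D, B are collinear ∩ GB ⟂ FD]
   → B = (-69/5, -58/5)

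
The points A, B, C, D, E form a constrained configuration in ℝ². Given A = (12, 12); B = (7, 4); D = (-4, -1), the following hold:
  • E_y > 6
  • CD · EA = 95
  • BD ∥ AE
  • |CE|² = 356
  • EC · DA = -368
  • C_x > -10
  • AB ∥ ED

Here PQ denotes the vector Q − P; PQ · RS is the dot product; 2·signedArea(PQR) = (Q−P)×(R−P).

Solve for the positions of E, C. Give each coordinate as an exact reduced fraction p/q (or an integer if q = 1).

1. E_x = 1  [AB ∥ ED ∩ BD ∥ AE]
2. E_y = 7  [AB ∥ ED ∩ BD ∥ AE]
   → E = (1, 7)
3. C_x = -9  [CD · EA = 95 ∩ EC · DA = -368]
4. C_y = -9  [CD · EA = 95 ∩ EC · DA = -368]
   → C = (-9, -9)

C = (-9, -9)
E = (1, 7)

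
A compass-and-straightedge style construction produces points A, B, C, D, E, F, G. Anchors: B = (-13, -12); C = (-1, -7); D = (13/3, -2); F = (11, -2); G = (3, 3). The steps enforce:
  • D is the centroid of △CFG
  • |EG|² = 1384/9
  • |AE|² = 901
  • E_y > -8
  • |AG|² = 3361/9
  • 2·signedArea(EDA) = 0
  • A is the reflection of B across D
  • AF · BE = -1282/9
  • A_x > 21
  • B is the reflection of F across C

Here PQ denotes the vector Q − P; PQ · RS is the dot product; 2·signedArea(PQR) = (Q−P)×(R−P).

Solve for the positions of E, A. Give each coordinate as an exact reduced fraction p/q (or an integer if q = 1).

A = (65/3, 8)
E = (-13/3, -7)

1. A_x = 65/3  [A is the reflection of B across D]
2. A_y = 8  [A is the reflection of B across D]
   → A = (65/3, 8)
3. E_x = -13/3  [2·signedArea(EDA) = 0 ∩ AF · BE = -1282/9]
4. E_y = -7  [2·signedArea(EDA) = 0 ∩ AF · BE = -1282/9]
   → E = (-13/3, -7)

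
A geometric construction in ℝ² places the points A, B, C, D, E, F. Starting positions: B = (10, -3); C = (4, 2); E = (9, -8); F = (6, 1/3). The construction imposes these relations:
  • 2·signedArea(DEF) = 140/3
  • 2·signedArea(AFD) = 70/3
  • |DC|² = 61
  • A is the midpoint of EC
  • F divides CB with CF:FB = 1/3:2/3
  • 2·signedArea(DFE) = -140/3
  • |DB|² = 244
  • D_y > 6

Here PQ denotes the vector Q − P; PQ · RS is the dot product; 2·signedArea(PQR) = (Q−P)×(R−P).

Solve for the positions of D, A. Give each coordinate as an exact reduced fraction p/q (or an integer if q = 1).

A = (13/2, -3)
D = (-2, 7)

1. D_x = -2  [line 25/3·x + 3·y + -13/3 = 0 ∩ |DC|² = 61]
2. D_y = 7  [line 25/3·x + 3·y + -13/3 = 0 ∩ |DC|² = 61]
   → D = (-2, 7)
3. A_x = 13/2  [A is the midpoint of EC]
4. A_y = -3  [A is the midpoint of EC]
   → A = (13/2, -3)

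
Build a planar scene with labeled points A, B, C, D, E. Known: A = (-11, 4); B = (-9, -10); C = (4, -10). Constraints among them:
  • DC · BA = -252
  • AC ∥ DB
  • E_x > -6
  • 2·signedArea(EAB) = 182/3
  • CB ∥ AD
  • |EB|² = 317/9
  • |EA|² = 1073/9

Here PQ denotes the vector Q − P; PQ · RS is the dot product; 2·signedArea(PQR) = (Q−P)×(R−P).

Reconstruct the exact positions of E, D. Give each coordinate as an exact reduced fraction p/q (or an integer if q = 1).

1. E_x = -16/3  [line 14·x + 2·y + 256/3 = 0 ∩ |EA|² = 1073/9]
2. E_y = -16/3  [line 14·x + 2·y + 256/3 = 0 ∩ |EA|² = 1073/9]
   → E = (-16/3, -16/3)
3. D_x = -24  [AC ∥ DB ∩ CB ∥ AD]
4. D_y = 4  [AC ∥ DB ∩ CB ∥ AD]
   → D = (-24, 4)

D = (-24, 4)
E = (-16/3, -16/3)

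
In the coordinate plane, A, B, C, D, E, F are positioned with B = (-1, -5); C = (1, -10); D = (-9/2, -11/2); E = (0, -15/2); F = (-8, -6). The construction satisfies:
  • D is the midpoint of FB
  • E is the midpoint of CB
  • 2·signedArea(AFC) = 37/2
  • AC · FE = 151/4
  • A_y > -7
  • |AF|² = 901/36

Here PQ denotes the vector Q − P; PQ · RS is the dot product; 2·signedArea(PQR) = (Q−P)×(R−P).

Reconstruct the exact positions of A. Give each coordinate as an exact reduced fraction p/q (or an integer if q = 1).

A = (-3, -37/6)

1. A_x = -3  [2·signedArea(AFC) = 37/2 ∩ AC · FE = 151/4]
2. A_y = -37/6  [2·signedArea(AFC) = 37/2 ∩ AC · FE = 151/4]
   → A = (-3, -37/6)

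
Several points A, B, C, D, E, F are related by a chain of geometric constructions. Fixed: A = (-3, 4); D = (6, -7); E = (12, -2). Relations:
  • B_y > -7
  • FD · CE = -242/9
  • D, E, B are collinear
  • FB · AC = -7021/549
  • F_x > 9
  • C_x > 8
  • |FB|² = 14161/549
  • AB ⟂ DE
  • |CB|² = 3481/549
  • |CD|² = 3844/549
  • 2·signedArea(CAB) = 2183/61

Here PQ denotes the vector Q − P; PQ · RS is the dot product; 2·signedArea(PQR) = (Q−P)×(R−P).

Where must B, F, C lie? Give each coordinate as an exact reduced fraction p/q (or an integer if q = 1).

B = (372/61, -422/61)
C = (490/61, -971/183)
F = (10, -11/3)

1. B_x = 372/61  [D, E, B are collinear ∩ AB ⟂ DE]
2. B_y = -422/61  [D, E, B are collinear ∩ AB ⟂ DE]
   → B = (372/61, -422/61)
3. C_x = 490/61  [line 666/61·x + 555/61·y + -2405/61 = 0 ∩ |CB|² = 3481/549]
4. C_y = -971/183  [line 666/61·x + 555/61·y + -2405/61 = 0 ∩ |CB|² = 3481/549]
   → C = (490/61, -971/183)
5. F_x = 10  [FB · AC = -7021/549 ∩ FD · CE = -242/9]
6. F_y = -11/3  [FB · AC = -7021/549 ∩ FD · CE = -242/9]
   → F = (10, -11/3)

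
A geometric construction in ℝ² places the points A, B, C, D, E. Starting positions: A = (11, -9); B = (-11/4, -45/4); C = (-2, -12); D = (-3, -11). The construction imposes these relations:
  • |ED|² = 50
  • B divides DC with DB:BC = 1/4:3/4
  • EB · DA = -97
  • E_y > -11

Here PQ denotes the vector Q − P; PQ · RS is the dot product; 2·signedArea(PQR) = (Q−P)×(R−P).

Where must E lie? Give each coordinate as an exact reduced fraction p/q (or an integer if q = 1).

E = (4, -10)

1. E_x = 4  [line -14·x + -2·y + 36 = 0 ∩ |ED|² = 50]
2. E_y = -10  [line -14·x + -2·y + 36 = 0 ∩ |ED|² = 50]
   → E = (4, -10)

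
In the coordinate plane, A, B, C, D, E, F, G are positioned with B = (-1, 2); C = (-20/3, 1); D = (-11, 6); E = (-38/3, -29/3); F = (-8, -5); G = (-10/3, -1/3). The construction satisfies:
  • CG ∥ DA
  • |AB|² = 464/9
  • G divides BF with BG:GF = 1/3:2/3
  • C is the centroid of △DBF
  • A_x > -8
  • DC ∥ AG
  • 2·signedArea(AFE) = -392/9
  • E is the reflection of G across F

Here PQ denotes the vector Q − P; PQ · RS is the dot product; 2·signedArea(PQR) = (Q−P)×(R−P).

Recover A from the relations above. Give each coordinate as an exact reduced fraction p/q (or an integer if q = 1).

1. A_x = -23/3  [DC ∥ AG ∩ CG ∥ DA]
2. A_y = 14/3  [DC ∥ AG ∩ CG ∥ DA]
   → A = (-23/3, 14/3)

A = (-23/3, 14/3)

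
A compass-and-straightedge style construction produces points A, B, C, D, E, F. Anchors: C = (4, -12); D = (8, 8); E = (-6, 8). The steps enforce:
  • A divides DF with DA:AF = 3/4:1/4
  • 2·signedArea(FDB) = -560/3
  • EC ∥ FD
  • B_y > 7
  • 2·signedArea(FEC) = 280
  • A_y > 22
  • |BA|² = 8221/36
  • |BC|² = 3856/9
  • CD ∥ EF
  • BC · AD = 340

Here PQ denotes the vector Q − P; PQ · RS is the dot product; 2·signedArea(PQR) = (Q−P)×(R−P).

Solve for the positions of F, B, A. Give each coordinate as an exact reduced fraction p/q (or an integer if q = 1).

A = (1/2, 23)
B = (-4/3, 8)
F = (-2, 28)

1. F_x = -2  [EC ∥ FD ∩ CD ∥ EF]
2. F_y = 28  [EC ∥ FD ∩ CD ∥ EF]
   → F = (-2, 28)
3. B_x = -4/3  [line 20·x + 10·y + -160/3 = 0 ∩ |BC|² = 3856/9]
4. B_y = 8  [line 20·x + 10·y + -160/3 = 0 ∩ |BC|² = 3856/9]
   → B = (-4/3, 8)
5. A_x = 1/2  [BC · AD = 340 ∩ A divides DF with DA:AF = 3/4:1/4]
6. A_y = 23  [BC · AD = 340 ∩ A divides DF with DA:AF = 3/4:1/4]
   → A = (1/2, 23)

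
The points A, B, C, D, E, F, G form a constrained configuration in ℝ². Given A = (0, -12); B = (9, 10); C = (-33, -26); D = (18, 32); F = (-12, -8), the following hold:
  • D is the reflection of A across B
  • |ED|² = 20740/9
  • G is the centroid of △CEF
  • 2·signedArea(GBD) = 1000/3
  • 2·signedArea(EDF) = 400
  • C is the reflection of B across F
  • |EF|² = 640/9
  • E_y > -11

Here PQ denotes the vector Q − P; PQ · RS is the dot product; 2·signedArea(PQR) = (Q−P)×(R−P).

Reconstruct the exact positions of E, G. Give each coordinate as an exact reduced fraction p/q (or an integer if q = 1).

E = (-4, -32/3)
G = (-49/3, -134/9)

1. E_x = -4  [line 40·x + -30·y + -160 = 0 ∩ |EF|² = 640/9]
2. E_y = -32/3  [line 40·x + -30·y + -160 = 0 ∩ |EF|² = 640/9]
   → E = (-4, -32/3)
3. G_x = -49/3  [G is the centroid of △CEF]
4. G_y = -134/9  [G is the centroid of △CEF]
   → G = (-49/3, -134/9)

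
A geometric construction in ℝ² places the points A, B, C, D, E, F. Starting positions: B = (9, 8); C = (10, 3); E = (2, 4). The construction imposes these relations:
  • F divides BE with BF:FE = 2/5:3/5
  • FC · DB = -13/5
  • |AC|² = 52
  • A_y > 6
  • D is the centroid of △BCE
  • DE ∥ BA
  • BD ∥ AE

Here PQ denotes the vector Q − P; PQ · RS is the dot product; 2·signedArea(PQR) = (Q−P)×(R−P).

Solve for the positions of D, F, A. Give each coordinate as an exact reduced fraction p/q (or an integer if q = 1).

1. D_x = 7  [D is the centroid of △BCE]
2. D_y = 5  [D is the centroid of △BCE]
   → D = (7, 5)
3. F_x = 31/5  [F divides BE with BF:FE = 2/5:3/5]
4. F_y = 32/5  [F divides BE with BF:FE = 2/5:3/5]
   → F = (31/5, 32/5)
5. A_x = 4  [BD ∥ AE ∩ DE ∥ BA]
6. A_y = 7  [BD ∥ AE ∩ DE ∥ BA]
   → A = (4, 7)

A = (4, 7)
D = (7, 5)
F = (31/5, 32/5)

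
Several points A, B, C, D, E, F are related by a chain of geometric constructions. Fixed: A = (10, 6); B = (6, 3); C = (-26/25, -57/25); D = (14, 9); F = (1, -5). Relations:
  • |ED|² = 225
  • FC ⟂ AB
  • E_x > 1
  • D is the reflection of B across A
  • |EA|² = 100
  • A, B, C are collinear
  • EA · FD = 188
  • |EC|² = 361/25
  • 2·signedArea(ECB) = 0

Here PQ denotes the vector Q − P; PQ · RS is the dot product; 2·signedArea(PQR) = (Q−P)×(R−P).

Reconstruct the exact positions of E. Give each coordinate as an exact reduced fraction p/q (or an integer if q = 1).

1. E_x = 2  [2·signedArea(ECB) = 0 ∩ EA · FD = 188]
2. E_y = 0  [2·signedArea(ECB) = 0 ∩ EA · FD = 188]
   → E = (2, 0)

E = (2, 0)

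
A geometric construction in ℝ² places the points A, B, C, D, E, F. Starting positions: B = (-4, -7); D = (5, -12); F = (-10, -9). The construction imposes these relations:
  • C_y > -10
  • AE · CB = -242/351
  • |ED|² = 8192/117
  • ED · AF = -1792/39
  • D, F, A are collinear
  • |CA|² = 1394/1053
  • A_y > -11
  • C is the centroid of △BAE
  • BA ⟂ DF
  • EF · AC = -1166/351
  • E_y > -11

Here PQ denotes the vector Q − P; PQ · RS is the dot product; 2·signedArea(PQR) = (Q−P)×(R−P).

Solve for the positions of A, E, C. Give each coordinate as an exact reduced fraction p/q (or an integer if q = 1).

A = (-60/13, -131/13)
C = (-461/117, -1070/117)
E = (-125/39, -404/39)

1. A_x = -60/13  [D, F, A are collinear ∩ BA ⟂ DF]
2. A_y = -131/13  [D, F, A are collinear ∩ BA ⟂ DF]
   → A = (-60/13, -131/13)
3. E_x = -125/39  [line 70/13·x + -14/13·y + 238/39 = 0 ∩ |ED|² = 8192/117]
4. E_y = -404/39  [line 70/13·x + -14/13·y + 238/39 = 0 ∩ |ED|² = 8192/117]
   → E = (-125/39, -404/39)
5. C_x = -461/117  [EF · AC = -1166/351 ∩ C is the centroid of △BAE]
6. C_y = -1070/117  [EF · AC = -1166/351 ∩ C is the centroid of △BAE]
   → C = (-461/117, -1070/117)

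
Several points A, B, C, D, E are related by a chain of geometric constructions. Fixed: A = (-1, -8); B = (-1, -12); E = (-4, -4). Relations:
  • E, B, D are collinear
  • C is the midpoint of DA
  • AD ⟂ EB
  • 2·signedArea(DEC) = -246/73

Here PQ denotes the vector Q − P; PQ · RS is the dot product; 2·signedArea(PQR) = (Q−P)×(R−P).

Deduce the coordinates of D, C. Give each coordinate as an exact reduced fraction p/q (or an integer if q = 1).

C = (-121/73, -602/73)
D = (-169/73, -620/73)

1. D_x = -169/73  [E, B, D are collinear ∩ AD ⟂ EB]
2. D_y = -620/73  [E, B, D are collinear ∩ AD ⟂ EB]
   → D = (-169/73, -620/73)
3. C_x = -121/73  [C is the midpoint of DA]
4. C_y = -602/73  [C is the midpoint of DA]
   → C = (-121/73, -602/73)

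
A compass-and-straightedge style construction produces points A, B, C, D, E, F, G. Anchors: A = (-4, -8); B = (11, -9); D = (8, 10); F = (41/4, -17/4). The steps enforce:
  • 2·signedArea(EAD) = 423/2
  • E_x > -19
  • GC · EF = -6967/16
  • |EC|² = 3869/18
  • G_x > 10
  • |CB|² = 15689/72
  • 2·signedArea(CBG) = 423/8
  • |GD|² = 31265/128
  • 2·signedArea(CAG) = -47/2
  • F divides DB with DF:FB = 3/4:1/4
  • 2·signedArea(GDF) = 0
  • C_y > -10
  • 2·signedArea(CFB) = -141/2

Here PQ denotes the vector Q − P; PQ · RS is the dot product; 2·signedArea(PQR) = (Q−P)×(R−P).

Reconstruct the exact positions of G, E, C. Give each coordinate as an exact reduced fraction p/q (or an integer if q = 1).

C = (-15/4, -115/12)
E = (-73/4, -47/4)
G = (167/16, -87/16)

1. G_x = 167/16  [line 57/4·x + 9/4·y + -273/2 = 0 ∩ |GD|² = 31265/128]
2. G_y = -87/16  [line 57/4·x + 9/4·y + -273/2 = 0 ∩ |GD|² = 31265/128]
   → G = (167/16, -87/16)
3. C_x = -15/4  [2·signedArea(CAG) = -47/2 ∩ 2·signedArea(CBG) = 423/8]
4. C_y = -115/12  [2·signedArea(CAG) = -47/2 ∩ 2·signedArea(CBG) = 423/8]
   → C = (-15/4, -115/12)
5. E_x = -73/4  [2·signedArea(EAD) = 423/2 ∩ GC · EF = -6967/16]
6. E_y = -47/4  [2·signedArea(EAD) = 423/2 ∩ GC · EF = -6967/16]
   → E = (-73/4, -47/4)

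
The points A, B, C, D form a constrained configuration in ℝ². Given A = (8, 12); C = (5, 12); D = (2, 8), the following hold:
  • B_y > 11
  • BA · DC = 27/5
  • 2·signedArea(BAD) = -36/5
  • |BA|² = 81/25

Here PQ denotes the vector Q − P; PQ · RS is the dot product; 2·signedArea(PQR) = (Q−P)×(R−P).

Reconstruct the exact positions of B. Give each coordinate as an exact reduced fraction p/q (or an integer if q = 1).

1. B_x = 31/5  [2·signedArea(BAD) = -36/5 ∩ BA · DC = 27/5]
2. B_y = 12  [2·signedArea(BAD) = -36/5 ∩ BA · DC = 27/5]
   → B = (31/5, 12)

B = (31/5, 12)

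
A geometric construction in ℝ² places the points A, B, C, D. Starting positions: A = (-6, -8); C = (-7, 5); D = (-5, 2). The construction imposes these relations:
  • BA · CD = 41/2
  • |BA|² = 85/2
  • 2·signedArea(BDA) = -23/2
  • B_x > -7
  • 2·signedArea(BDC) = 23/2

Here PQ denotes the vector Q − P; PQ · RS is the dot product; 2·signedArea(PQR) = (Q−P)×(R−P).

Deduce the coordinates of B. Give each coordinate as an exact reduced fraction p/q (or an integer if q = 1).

1. B_x = -13/2  [2·signedArea(BDA) = -23/2 ∩ BA · CD = 41/2]
2. B_y = -3/2  [2·signedArea(BDA) = -23/2 ∩ BA · CD = 41/2]
   → B = (-13/2, -3/2)

B = (-13/2, -3/2)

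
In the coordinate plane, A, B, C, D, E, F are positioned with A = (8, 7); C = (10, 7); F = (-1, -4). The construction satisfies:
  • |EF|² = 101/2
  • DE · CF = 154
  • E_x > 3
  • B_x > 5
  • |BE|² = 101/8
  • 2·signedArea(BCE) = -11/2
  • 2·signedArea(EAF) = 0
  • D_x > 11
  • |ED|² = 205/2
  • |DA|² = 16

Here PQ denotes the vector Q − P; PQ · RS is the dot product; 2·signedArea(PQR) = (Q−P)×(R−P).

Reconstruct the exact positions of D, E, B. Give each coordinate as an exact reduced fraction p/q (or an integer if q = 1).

B = (23/4, 17/4)
D = (12, 7)
E = (7/2, 3/2)

1. E_x = 7/2  [line 11·x + -9·y + -25 = 0 ∩ |EF|² = 101/2]
2. E_y = 3/2  [line 11·x + -9·y + -25 = 0 ∩ |EF|² = 101/2]
   → E = (7/2, 3/2)
3. B_x = 23/4  [line 11/2·x + -13/2·y + -4 = 0 ∩ |BE|² = 101/8]
4. B_y = 17/4  [line 11/2·x + -13/2·y + -4 = 0 ∩ |BE|² = 101/8]
   → B = (23/4, 17/4)
5. D_x = 12  [line 11·x + 11·y + -209 = 0 ∩ |DA|² = 16]
6. D_y = 7  [line 11·x + 11·y + -209 = 0 ∩ |DA|² = 16]
   → D = (12, 7)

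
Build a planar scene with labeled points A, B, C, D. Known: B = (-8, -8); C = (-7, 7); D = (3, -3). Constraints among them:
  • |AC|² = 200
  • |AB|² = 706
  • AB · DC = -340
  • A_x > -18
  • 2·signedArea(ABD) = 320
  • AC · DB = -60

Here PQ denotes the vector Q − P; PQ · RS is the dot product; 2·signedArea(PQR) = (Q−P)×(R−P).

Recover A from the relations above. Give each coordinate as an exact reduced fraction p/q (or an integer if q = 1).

1. A_x = -17  [2·signedArea(ABD) = 320 ∩ AC · DB = -60]
2. A_y = 17  [2·signedArea(ABD) = 320 ∩ AC · DB = -60]
   → A = (-17, 17)

A = (-17, 17)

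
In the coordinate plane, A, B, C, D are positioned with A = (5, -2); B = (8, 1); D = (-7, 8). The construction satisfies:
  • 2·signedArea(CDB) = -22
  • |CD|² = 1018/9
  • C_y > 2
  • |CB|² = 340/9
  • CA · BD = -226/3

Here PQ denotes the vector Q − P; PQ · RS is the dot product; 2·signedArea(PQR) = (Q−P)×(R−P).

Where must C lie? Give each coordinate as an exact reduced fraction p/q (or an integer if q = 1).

1. C_x = 2  [CA · BD = -226/3 ∩ 2·signedArea(CDB) = -22]
2. C_y = 7/3  [CA · BD = -226/3 ∩ 2·signedArea(CDB) = -22]
   → C = (2, 7/3)

C = (2, 7/3)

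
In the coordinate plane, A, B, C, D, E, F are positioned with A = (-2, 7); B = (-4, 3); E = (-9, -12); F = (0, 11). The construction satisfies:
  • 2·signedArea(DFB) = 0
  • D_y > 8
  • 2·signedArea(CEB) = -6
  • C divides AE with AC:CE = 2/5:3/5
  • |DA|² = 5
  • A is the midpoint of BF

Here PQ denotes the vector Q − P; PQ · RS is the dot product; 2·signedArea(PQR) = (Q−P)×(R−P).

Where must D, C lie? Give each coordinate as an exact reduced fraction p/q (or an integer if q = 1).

1. D_x = -1  [line 8·x + -4·y + 44 = 0 ∩ |DA|² = 5]
2. D_y = 9  [line 8·x + -4·y + 44 = 0 ∩ |DA|² = 5]
   → D = (-1, 9)
3. C_x = -24/5  [C divides AE with AC:CE = 2/5:3/5]
4. C_y = -3/5  [C divides AE with AC:CE = 2/5:3/5]
   → C = (-24/5, -3/5)

C = (-24/5, -3/5)
D = (-1, 9)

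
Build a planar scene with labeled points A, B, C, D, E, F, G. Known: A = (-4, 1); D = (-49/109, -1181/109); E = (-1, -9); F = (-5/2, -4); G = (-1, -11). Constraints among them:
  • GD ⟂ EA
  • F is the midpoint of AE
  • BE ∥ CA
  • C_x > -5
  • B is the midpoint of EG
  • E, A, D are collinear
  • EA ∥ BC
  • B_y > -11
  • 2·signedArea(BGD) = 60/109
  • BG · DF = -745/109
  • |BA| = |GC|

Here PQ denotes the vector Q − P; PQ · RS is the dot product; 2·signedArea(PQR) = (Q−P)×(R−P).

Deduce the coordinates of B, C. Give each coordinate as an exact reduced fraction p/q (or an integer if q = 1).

B = (-1, -10)
C = (-4, 0)

1. B_x = -1  [B is the midpoint of EG]
2. B_y = -10  [B is the midpoint of EG]
   → B = (-1, -10)
3. C_x = -4  [BE ∥ CA ∩ EA ∥ BC]
4. C_y = 0  [BE ∥ CA ∩ EA ∥ BC]
   → C = (-4, 0)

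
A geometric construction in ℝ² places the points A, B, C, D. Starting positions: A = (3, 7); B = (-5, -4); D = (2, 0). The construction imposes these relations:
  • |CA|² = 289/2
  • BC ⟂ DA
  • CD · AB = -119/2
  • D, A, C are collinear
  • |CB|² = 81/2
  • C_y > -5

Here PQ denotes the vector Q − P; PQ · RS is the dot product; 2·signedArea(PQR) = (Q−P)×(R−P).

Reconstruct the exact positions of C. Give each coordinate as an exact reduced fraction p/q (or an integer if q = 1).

1. C_x = 13/10  [D, A, C are collinear ∩ BC ⟂ DA]
2. C_y = -49/10  [D, A, C are collinear ∩ BC ⟂ DA]
   → C = (13/10, -49/10)

C = (13/10, -49/10)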